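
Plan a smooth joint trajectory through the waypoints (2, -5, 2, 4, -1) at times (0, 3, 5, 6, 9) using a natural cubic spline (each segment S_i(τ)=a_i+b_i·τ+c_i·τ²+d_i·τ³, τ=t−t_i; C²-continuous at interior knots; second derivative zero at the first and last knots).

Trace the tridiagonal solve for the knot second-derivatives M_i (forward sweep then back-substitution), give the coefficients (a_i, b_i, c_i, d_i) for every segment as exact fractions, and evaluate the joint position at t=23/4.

  seg 0: a=2 b=-1263/292 c=0 d=1745/7884
  seg 1: a=-5 b=241/146 c=1745/876 d=-935/1752
  seg 2: a=2 b=704/219 c=-265/219 d=-1/219
  seg 3: a=4 b=57/73 c=-268/219 d=268/1971
S(23/4) = 17419/4672

Δ: Δ0=-7/3, Δ1=7/2, Δ2=2, Δ3=-5/3
row 1: diag=10, rhs=35; c'=1/5, d'=7/2
row 2: denom=6−2·1/5=28/5; d'=(-9−2·7/2)/(28/5)=-20/7
row 3: denom=8−1·5/28=219/28; d'=(-22−1·-20/7)/(219/28)=-536/219
back: M3=-536/219
back: M2=-20/7−5/28·-536/219=-530/219
back: M1=7/2−1/5·-530/219=1745/438
M: M0=0, M1=1745/438, M2=-530/219, M3=-536/219, M4=0
seg 0: a=2, c=M0/2=0, d=(M1−M0)/(6·3)=1745/7884, b=Δ0−h0·(2M0+M1)/6=-1263/292
seg 1: a=-5, c=M1/2=1745/876, d=(M2−M1)/(6·2)=-935/1752, b=Δ1−h1·(2M1+M2)/6=241/146
seg 2: a=2, c=M2/2=-265/219, d=(M3−M2)/(6·1)=-1/219, b=Δ2−h2·(2M2+M3)/6=704/219
seg 3: a=4, c=M3/2=-268/219, d=(M4−M3)/(6·3)=268/1971, b=Δ3−h3·(2M3+M4)/6=57/73
t_q=23/4 → seg 2, τ=3/4; S=2+704/219·τ+-265/219·τ²+-1/219·τ³=17419/4672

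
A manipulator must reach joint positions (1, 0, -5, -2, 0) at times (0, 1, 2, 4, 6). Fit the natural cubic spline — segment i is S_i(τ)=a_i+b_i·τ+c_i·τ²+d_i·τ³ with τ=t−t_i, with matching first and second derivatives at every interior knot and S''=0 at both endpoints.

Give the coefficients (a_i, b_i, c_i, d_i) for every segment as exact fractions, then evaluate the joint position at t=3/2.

Δ: Δ0=-1, Δ1=-5, Δ2=3/2, Δ3=1
row 1: diag=4, rhs=-24; c'=1/4, d'=-6
row 2: denom=6−1·1/4=23/4; d'=(39−1·-6)/(23/4)=180/23
row 3: denom=8−2·8/23=168/23; d'=(-3−2·180/23)/(168/23)=-143/56
back: M3=-143/56
back: M2=180/23−8/23·-143/56=61/7
back: M1=-6−1/4·61/7=-229/28
M: M0=0, M1=-229/28, M2=61/7, M3=-143/56, M4=0
seg 0: a=1, c=M0/2=0, d=(M1−M0)/(6·1)=-229/168, b=Δ0−h0·(2M0+M1)/6=61/168
seg 1: a=0, c=M1/2=-229/56, d=(M2−M1)/(6·1)=473/168, b=Δ1−h1·(2M1+M2)/6=-313/84
seg 2: a=-5, c=M2/2=61/14, d=(M3−M2)/(6·2)=-631/672, b=Δ2−h2·(2M2+M3)/6=-83/24
seg 3: a=-2, c=M3/2=-143/112, d=(M4−M3)/(6·2)=143/672, b=Δ3−h3·(2M3+M4)/6=227/84
t_q=3/2 → seg 1, τ=1/2; S=0+-313/84·τ+-229/56·τ²+473/168·τ³=-1135/448

  seg 0: a=1 b=61/168 c=0 d=-229/168
  seg 1: a=0 b=-313/84 c=-229/56 d=473/168
  seg 2: a=-5 b=-83/24 c=61/14 d=-631/672
  seg 3: a=-2 b=227/84 c=-143/112 d=143/672
S(3/2) = -1135/448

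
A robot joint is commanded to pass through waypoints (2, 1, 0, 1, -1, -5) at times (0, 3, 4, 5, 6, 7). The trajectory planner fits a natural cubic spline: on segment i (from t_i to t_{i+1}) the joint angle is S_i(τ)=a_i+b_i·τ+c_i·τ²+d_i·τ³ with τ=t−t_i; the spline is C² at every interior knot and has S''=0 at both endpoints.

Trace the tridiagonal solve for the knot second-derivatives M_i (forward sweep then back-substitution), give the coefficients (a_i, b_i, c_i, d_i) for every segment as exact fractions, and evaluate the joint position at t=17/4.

Δ: Δ0=-1/3, Δ1=-1, Δ2=1, Δ3=-2, Δ4=-4
row 1: diag=8, rhs=-4; c'=1/8, d'=-1/2
row 2: denom=4−1·1/8=31/8; d'=(12−1·-1/2)/(31/8)=100/31
row 3: denom=4−1·8/31=116/31; d'=(-18−1·100/31)/(116/31)=-329/58
row 4: denom=4−1·31/116=433/116; d'=(-12−1·-329/58)/(433/116)=-734/433
back: M4=-734/433
back: M3=-329/58−31/116·-734/433=-2260/433
back: M2=100/31−8/31·-2260/433=1980/433
back: M1=-1/2−1/8·1980/433=-464/433
M: M0=0, M1=-464/433, M2=1980/433, M3=-2260/433, M4=-734/433, M5=0
seg 0: a=2, c=M0/2=0, d=(M1−M0)/(6·3)=-232/3897, b=Δ0−h0·(2M0+M1)/6=263/1299
seg 1: a=1, c=M1/2=-232/433, d=(M2−M1)/(6·1)=1222/1299, b=Δ1−h1·(2M1+M2)/6=-1825/1299
seg 2: a=0, c=M2/2=990/433, d=(M3−M2)/(6·1)=-2120/1299, b=Δ2−h2·(2M2+M3)/6=449/1299
seg 3: a=1, c=M3/2=-1130/433, d=(M4−M3)/(6·1)=763/1299, b=Δ3−h3·(2M3+M4)/6=29/1299
seg 4: a=-1, c=M4/2=-367/433, d=(M5−M4)/(6·1)=367/1299, b=Δ4−h4·(2M4+M5)/6=-4462/1299
t_q=17/4 → seg 2, τ=1/4; S=0+449/1299·τ+990/433·τ²+-2120/1299·τ³=353/1732

  seg 0: a=2 b=263/1299 c=0 d=-232/3897
  seg 1: a=1 b=-1825/1299 c=-232/433 d=1222/1299
  seg 2: a=0 b=449/1299 c=990/433 d=-2120/1299
  seg 3: a=1 b=29/1299 c=-1130/433 d=763/1299
  seg 4: a=-1 b=-4462/1299 c=-367/433 d=367/1299
S(17/4) = 353/1732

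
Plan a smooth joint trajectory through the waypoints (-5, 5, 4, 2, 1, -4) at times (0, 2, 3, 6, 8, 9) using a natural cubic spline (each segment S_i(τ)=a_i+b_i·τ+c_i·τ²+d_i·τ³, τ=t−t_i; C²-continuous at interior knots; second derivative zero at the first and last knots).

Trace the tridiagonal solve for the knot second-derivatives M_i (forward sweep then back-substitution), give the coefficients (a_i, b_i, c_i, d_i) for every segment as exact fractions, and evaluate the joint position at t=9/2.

  seg 0: a=-5 b=12184/1731 c=0 d=-3529/6924
  seg 1: a=5 b=1597/1731 c=-3529/1154 d=3931/3462
  seg 2: a=4 b=-6187/3462 c=201/577 d=29/3462
  seg 3: a=2 b=916/1731 c=489/1154 d=-6497/13848
  seg 4: a=1 b=-11791/3462 c=-5519/2308 d=5519/6924
S(9/2) = 19677/9232

Δ: Δ0=5, Δ1=-1, Δ2=-2/3, Δ3=-1/2, Δ4=-5
row 1: diag=6, rhs=-36; c'=1/6, d'=-6
row 2: denom=8−1·1/6=47/6; d'=(2−1·-6)/(47/6)=48/47
row 3: denom=10−3·18/47=416/47; d'=(1−3·48/47)/(416/47)=-97/416
row 4: denom=6−2·47/208=577/104; d'=(-27−2·-97/416)/(577/104)=-5519/1154
back: M4=-5519/1154
back: M3=-97/416−47/208·-5519/1154=489/577
back: M2=48/47−18/47·489/577=402/577
back: M1=-6−1/6·402/577=-3529/577
M: M0=0, M1=-3529/577, M2=402/577, M3=489/577, M4=-5519/1154, M5=0
seg 0: a=-5, c=M0/2=0, d=(M1−M0)/(6·2)=-3529/6924, b=Δ0−h0·(2M0+M1)/6=12184/1731
seg 1: a=5, c=M1/2=-3529/1154, d=(M2−M1)/(6·1)=3931/3462, b=Δ1−h1·(2M1+M2)/6=1597/1731
seg 2: a=4, c=M2/2=201/577, d=(M3−M2)/(6·3)=29/3462, b=Δ2−h2·(2M2+M3)/6=-6187/3462
seg 3: a=2, c=M3/2=489/1154, d=(M4−M3)/(6·2)=-6497/13848, b=Δ3−h3·(2M3+M4)/6=916/1731
seg 4: a=1, c=M4/2=-5519/2308, d=(M5−M4)/(6·1)=5519/6924, b=Δ4−h4·(2M4+M5)/6=-11791/3462
t_q=9/2 → seg 2, τ=3/2; S=4+-6187/3462·τ+201/577·τ²+29/3462·τ³=19677/9232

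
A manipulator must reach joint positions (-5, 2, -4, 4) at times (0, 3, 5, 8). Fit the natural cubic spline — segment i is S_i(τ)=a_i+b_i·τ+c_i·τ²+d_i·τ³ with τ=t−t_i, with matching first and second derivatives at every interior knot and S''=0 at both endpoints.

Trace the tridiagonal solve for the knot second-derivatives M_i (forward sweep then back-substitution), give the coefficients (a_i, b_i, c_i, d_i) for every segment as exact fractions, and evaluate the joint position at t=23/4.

  seg 0: a=-5 b=209/48 c=0 d=-97/432
  seg 1: a=2 b=-41/24 c=-97/48 d=11/16
  seg 2: a=-4 b=-37/24 c=101/48 d=-101/432
S(23/4) = -4169/1024

Δ: Δ0=7/3, Δ1=-3, Δ2=8/3
row 1: diag=10, rhs=-32; c'=1/5, d'=-16/5
row 2: denom=10−2·1/5=48/5; d'=(34−2·-16/5)/(48/5)=101/24
back: M2=101/24
back: M1=-16/5−1/5·101/24=-97/24
M: M0=0, M1=-97/24, M2=101/24, M3=0
seg 0: a=-5, c=M0/2=0, d=(M1−M0)/(6·3)=-97/432, b=Δ0−h0·(2M0+M1)/6=209/48
seg 1: a=2, c=M1/2=-97/48, d=(M2−M1)/(6·2)=11/16, b=Δ1−h1·(2M1+M2)/6=-41/24
seg 2: a=-4, c=M2/2=101/48, d=(M3−M2)/(6·3)=-101/432, b=Δ2−h2·(2M2+M3)/6=-37/24
t_q=23/4 → seg 2, τ=3/4; S=-4+-37/24·τ+101/48·τ²+-101/432·τ³=-4169/1024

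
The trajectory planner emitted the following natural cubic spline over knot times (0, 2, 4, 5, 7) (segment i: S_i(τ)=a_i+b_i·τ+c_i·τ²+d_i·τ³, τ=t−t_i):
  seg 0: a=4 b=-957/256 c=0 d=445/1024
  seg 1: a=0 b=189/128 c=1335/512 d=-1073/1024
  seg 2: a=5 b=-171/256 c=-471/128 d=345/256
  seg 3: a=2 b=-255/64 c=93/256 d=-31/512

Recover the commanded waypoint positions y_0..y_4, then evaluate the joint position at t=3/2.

y_0 = S_0(0) = a_0 = 4
y_1 = S_1(0) = a_1 = 0
y_2 = S_2(0) = a_2 = 5
y_3 = S_3(0) = a_3 = 2
y_4 = S_3(2) = -5
t_q=3/2 is in segment 0 (τ=3/2); S_0(τ)=-1153/8192

y_0=4 y_1=0 y_2=5 y_3=2 y_4=-5
S(3/2) = -1153/8192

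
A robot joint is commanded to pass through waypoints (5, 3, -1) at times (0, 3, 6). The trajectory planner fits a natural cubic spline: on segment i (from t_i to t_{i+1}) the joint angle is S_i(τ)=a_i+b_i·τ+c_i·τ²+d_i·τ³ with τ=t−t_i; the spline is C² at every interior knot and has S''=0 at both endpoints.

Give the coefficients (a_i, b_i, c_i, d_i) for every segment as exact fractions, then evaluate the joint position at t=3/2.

Δ: Δ0=-2/3, Δ1=-4/3
row 1: diag=12, rhs=-4; c'=1/4, d'=-1/3
back: M1=-1/3
M: M0=0, M1=-1/3, M2=0
seg 0: a=5, c=M0/2=0, d=(M1−M0)/(6·3)=-1/54, b=Δ0−h0·(2M0+M1)/6=-1/2
seg 1: a=3, c=M1/2=-1/6, d=(M2−M1)/(6·3)=1/54, b=Δ1−h1·(2M1+M2)/6=-1
t_q=3/2 → seg 0, τ=3/2; S=5+-1/2·τ+0·τ²+-1/54·τ³=67/16

  seg 0: a=5 b=-1/2 c=0 d=-1/54
  seg 1: a=3 b=-1 c=-1/6 d=1/54
S(3/2) = 67/16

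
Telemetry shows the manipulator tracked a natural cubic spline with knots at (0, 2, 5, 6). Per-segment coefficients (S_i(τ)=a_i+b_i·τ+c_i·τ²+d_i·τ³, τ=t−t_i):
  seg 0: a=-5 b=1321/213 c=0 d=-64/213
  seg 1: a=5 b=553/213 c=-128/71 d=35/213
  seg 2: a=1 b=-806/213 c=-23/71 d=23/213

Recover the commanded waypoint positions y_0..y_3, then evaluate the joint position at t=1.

y_0=-5 y_1=5 y_2=1 y_3=-3
S(1) = 64/71

y_0 = S_0(0) = a_0 = -5
y_1 = S_1(0) = a_1 = 5
y_2 = S_2(0) = a_2 = 1
y_3 = S_2(1) = -3
t_q=1 is in segment 0 (τ=1); S_0(τ)=64/71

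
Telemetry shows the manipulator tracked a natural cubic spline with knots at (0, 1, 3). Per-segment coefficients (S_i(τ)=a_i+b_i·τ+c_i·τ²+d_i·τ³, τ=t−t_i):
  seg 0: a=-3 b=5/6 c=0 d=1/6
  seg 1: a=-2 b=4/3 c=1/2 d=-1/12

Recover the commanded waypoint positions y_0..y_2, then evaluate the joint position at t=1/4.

y_0 = S_0(0) = a_0 = -3
y_1 = S_1(0) = a_1 = -2
y_2 = S_1(2) = 2
t_q=1/4 is in segment 0 (τ=1/4); S_0(τ)=-357/128

y_0=-3 y_1=-2 y_2=2
S(1/4) = -357/128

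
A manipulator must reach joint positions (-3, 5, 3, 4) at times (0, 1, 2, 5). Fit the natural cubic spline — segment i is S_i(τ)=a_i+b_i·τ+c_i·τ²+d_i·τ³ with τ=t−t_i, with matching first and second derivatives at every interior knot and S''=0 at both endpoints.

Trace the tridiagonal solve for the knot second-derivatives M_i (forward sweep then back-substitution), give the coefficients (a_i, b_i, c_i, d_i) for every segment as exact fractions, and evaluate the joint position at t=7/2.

Δ: Δ0=8, Δ1=-2, Δ2=1/3
row 1: diag=4, rhs=-60; c'=1/4, d'=-15
row 2: denom=8−1·1/4=31/4; d'=(14−1·-15)/(31/4)=116/31
back: M2=116/31
back: M1=-15−1/4·116/31=-494/31
M: M0=0, M1=-494/31, M2=116/31, M3=0
seg 0: a=-3, c=M0/2=0, d=(M1−M0)/(6·1)=-247/93, b=Δ0−h0·(2M0+M1)/6=991/93
seg 1: a=5, c=M1/2=-247/31, d=(M2−M1)/(6·1)=305/93, b=Δ1−h1·(2M1+M2)/6=250/93
seg 2: a=3, c=M2/2=58/31, d=(M3−M2)/(6·3)=-58/279, b=Δ2−h2·(2M2+M3)/6=-317/93
t_q=7/2 → seg 2, τ=3/2; S=3+-317/93·τ+58/31·τ²+-58/279·τ³=173/124

  seg 0: a=-3 b=991/93 c=0 d=-247/93
  seg 1: a=5 b=250/93 c=-247/31 d=305/93
  seg 2: a=3 b=-317/93 c=58/31 d=-58/279
S(7/2) = 173/124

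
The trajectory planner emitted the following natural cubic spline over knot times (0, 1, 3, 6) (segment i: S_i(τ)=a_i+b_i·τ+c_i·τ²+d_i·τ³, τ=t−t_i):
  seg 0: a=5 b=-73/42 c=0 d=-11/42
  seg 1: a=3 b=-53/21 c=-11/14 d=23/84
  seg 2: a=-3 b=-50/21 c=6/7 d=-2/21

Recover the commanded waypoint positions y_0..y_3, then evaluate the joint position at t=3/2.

y_0 = S_0(0) = a_0 = 5
y_1 = S_1(0) = a_1 = 3
y_2 = S_2(0) = a_2 = -3
y_3 = S_2(3) = -5
t_q=3/2 is in segment 1 (τ=1/2); S_1(τ)=353/224

y_0=5 y_1=3 y_2=-3 y_3=-5
S(3/2) = 353/224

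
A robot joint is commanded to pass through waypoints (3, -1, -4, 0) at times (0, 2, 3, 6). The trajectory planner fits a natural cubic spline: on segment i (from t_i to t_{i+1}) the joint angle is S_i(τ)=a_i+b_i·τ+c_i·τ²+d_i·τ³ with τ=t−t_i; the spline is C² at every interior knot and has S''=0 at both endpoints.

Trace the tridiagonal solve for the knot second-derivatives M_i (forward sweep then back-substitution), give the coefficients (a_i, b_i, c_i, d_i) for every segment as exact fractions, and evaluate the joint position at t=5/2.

  seg 0: a=3 b=-208/141 c=0 d=-37/282
  seg 1: a=-1 b=-430/141 c=-37/47 d=118/141
  seg 2: a=-4 b=-298/141 c=81/47 d=-9/47
S(5/2) = -123/47

Δ: Δ0=-2, Δ1=-3, Δ2=4/3
row 1: diag=6, rhs=-6; c'=1/6, d'=-1
row 2: denom=8−1·1/6=47/6; d'=(26−1·-1)/(47/6)=162/47
back: M2=162/47
back: M1=-1−1/6·162/47=-74/47
M: M0=0, M1=-74/47, M2=162/47, M3=0
seg 0: a=3, c=M0/2=0, d=(M1−M0)/(6·2)=-37/282, b=Δ0−h0·(2M0+M1)/6=-208/141
seg 1: a=-1, c=M1/2=-37/47, d=(M2−M1)/(6·1)=118/141, b=Δ1−h1·(2M1+M2)/6=-430/141
seg 2: a=-4, c=M2/2=81/47, d=(M3−M2)/(6·3)=-9/47, b=Δ2−h2·(2M2+M3)/6=-298/141
t_q=5/2 → seg 1, τ=1/2; S=-1+-430/141·τ+-37/47·τ²+118/141·τ³=-123/47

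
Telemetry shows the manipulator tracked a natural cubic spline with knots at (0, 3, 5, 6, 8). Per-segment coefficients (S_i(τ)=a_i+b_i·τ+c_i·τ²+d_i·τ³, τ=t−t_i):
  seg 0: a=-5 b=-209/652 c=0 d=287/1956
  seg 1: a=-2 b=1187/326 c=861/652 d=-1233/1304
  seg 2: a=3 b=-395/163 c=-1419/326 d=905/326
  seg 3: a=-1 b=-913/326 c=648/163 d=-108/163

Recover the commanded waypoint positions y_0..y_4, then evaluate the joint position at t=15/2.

y_0 = S_0(0) = a_0 = -5
y_1 = S_1(0) = a_1 = -2
y_2 = S_2(0) = a_2 = 3
y_3 = S_3(0) = a_3 = -1
y_4 = S_3(2) = 4
t_q=15/2 is in segment 3 (τ=3/2); S_3(τ)=983/652

y_0=-5 y_1=-2 y_2=3 y_3=-1 y_4=4
S(15/2) = 983/652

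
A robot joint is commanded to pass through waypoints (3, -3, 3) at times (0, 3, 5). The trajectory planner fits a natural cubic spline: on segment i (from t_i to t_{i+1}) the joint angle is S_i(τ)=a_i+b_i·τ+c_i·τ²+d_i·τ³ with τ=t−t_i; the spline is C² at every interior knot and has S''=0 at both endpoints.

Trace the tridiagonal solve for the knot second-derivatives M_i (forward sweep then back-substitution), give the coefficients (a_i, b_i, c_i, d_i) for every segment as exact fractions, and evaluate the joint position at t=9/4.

  seg 0: a=3 b=-7/2 c=0 d=1/6
  seg 1: a=-3 b=1 c=3/2 d=-1/4
S(9/4) = -381/128

Δ: Δ0=-2, Δ1=3
row 1: diag=10, rhs=30; c'=1/5, d'=3
back: M1=3
M: M0=0, M1=3, M2=0
seg 0: a=3, c=M0/2=0, d=(M1−M0)/(6·3)=1/6, b=Δ0−h0·(2M0+M1)/6=-7/2
seg 1: a=-3, c=M1/2=3/2, d=(M2−M1)/(6·2)=-1/4, b=Δ1−h1·(2M1+M2)/6=1
t_q=9/4 → seg 0, τ=9/4; S=3+-7/2·τ+0·τ²+1/6·τ³=-381/128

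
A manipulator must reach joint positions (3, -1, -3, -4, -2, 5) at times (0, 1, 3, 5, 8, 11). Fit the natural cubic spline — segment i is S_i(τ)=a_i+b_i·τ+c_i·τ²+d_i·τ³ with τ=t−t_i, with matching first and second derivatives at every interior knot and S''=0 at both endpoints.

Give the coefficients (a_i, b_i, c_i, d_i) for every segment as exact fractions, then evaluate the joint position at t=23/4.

  seg 0: a=3 b=-6943/1532 c=0 d=815/1532
  seg 1: a=-1 b=-2249/766 c=2445/1532 d=-481/1532
  seg 2: a=-3 b=-245/766 c=-441/1532 d=303/3064
  seg 3: a=-4 b=-109/383 c=117/383 d=40/10341
  seg 4: a=-2 b=633/383 c=391/1149 d=-391/10341
S(23/4) = -24757/6128

Δ: Δ0=-4, Δ1=-1, Δ2=-1/2, Δ3=2/3, Δ4=7/3
row 1: diag=6, rhs=18; c'=1/3, d'=3
row 2: denom=8−2·1/3=22/3; d'=(3−2·3)/(22/3)=-9/22
row 3: denom=10−2·3/11=104/11; d'=(7−2·-9/22)/(104/11)=43/52
row 4: denom=12−3·33/104=1149/104; d'=(10−3·43/52)/(1149/104)=782/1149
back: M4=782/1149
back: M3=43/52−33/104·782/1149=234/383
back: M2=-9/22−3/11·234/383=-441/766
back: M1=3−1/3·-441/766=2445/766
M: M0=0, M1=2445/766, M2=-441/766, M3=234/383, M4=782/1149, M5=0
seg 0: a=3, c=M0/2=0, d=(M1−M0)/(6·1)=815/1532, b=Δ0−h0·(2M0+M1)/6=-6943/1532
seg 1: a=-1, c=M1/2=2445/1532, d=(M2−M1)/(6·2)=-481/1532, b=Δ1−h1·(2M1+M2)/6=-2249/766
seg 2: a=-3, c=M2/2=-441/1532, d=(M3−M2)/(6·2)=303/3064, b=Δ2−h2·(2M2+M3)/6=-245/766
seg 3: a=-4, c=M3/2=117/383, d=(M4−M3)/(6·3)=40/10341, b=Δ3−h3·(2M3+M4)/6=-109/383
seg 4: a=-2, c=M4/2=391/1149, d=(M5−M4)/(6·3)=-391/10341, b=Δ4−h4·(2M4+M5)/6=633/383
t_q=23/4 → seg 3, τ=3/4; S=-4+-109/383·τ+117/383·τ²+40/10341·τ³=-24757/6128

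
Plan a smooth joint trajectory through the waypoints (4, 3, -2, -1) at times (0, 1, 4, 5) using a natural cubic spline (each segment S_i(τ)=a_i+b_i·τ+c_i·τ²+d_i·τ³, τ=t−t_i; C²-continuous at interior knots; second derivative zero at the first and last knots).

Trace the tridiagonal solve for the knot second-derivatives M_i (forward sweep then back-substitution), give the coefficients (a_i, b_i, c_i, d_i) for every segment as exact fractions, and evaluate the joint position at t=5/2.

  seg 0: a=4 b=-25/33 c=0 d=-8/33
  seg 1: a=3 b=-49/33 c=-8/11 d=2/9
  seg 2: a=-2 b=5/33 c=14/11 d=-14/33
S(5/2) = -5/44

Δ: Δ0=-1, Δ1=-5/3, Δ2=1
row 1: diag=8, rhs=-4; c'=3/8, d'=-1/2
row 2: denom=8−3·3/8=55/8; d'=(16−3·-1/2)/(55/8)=28/11
back: M2=28/11
back: M1=-1/2−3/8·28/11=-16/11
M: M0=0, M1=-16/11, M2=28/11, M3=0
seg 0: a=4, c=M0/2=0, d=(M1−M0)/(6·1)=-8/33, b=Δ0−h0·(2M0+M1)/6=-25/33
seg 1: a=3, c=M1/2=-8/11, d=(M2−M1)/(6·3)=2/9, b=Δ1−h1·(2M1+M2)/6=-49/33
seg 2: a=-2, c=M2/2=14/11, d=(M3−M2)/(6·1)=-14/33, b=Δ2−h2·(2M2+M3)/6=5/33
t_q=5/2 → seg 1, τ=3/2; S=3+-49/33·τ+-8/11·τ²+2/9·τ³=-5/44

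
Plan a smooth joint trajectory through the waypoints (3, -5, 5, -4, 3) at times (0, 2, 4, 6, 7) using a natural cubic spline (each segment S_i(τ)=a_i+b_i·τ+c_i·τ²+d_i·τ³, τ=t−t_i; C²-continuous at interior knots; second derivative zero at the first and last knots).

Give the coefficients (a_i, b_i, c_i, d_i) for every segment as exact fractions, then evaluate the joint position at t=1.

  seg 0: a=3 b=-303/41 c=0 d=139/164
  seg 1: a=-5 b=114/41 c=417/82 d=-163/82
  seg 2: a=5 b=-30/41 c=-561/82 d=813/328
  seg 3: a=-4 b=135/82 c=1317/164 d=-439/164
S(1) = -581/164

Δ: Δ0=-4, Δ1=5, Δ2=-9/2, Δ3=7
row 1: diag=8, rhs=54; c'=1/4, d'=27/4
row 2: denom=8−2·1/4=15/2; d'=(-57−2·27/4)/(15/2)=-47/5
row 3: denom=6−2·4/15=82/15; d'=(69−2·-47/5)/(82/15)=1317/82
back: M3=1317/82
back: M2=-47/5−4/15·1317/82=-561/41
back: M1=27/4−1/4·-561/41=417/41
M: M0=0, M1=417/41, M2=-561/41, M3=1317/82, M4=0
seg 0: a=3, c=M0/2=0, d=(M1−M0)/(6·2)=139/164, b=Δ0−h0·(2M0+M1)/6=-303/41
seg 1: a=-5, c=M1/2=417/82, d=(M2−M1)/(6·2)=-163/82, b=Δ1−h1·(2M1+M2)/6=114/41
seg 2: a=5, c=M2/2=-561/82, d=(M3−M2)/(6·2)=813/328, b=Δ2−h2·(2M2+M3)/6=-30/41
seg 3: a=-4, c=M3/2=1317/164, d=(M4−M3)/(6·1)=-439/164, b=Δ3−h3·(2M3+M4)/6=135/82
t_q=1 → seg 0, τ=1; S=3+-303/41·τ+0·τ²+139/164·τ³=-581/164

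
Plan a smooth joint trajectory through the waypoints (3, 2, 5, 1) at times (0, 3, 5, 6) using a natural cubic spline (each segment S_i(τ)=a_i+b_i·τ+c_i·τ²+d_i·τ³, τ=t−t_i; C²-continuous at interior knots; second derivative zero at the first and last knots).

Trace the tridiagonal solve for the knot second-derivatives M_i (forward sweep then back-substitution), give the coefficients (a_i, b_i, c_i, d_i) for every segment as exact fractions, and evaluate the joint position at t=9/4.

Δ: Δ0=-1/3, Δ1=3/2, Δ2=-4
row 1: diag=10, rhs=11; c'=1/5, d'=11/10
row 2: denom=6−2·1/5=28/5; d'=(-33−2·11/10)/(28/5)=-44/7
back: M2=-44/7
back: M1=11/10−1/5·-44/7=33/14
M: M0=0, M1=33/14, M2=-44/7, M3=0
seg 0: a=3, c=M0/2=0, d=(M1−M0)/(6·3)=11/84, b=Δ0−h0·(2M0+M1)/6=-127/84
seg 1: a=2, c=M1/2=33/28, d=(M2−M1)/(6·2)=-121/168, b=Δ1−h1·(2M1+M2)/6=85/42
seg 2: a=5, c=M2/2=-22/7, d=(M3−M2)/(6·1)=22/21, b=Δ2−h2·(2M2+M3)/6=-40/21
t_q=9/4 → seg 0, τ=9/4; S=3+-127/84·τ+0·τ²+11/84·τ³=279/256

  seg 0: a=3 b=-127/84 c=0 d=11/84
  seg 1: a=2 b=85/42 c=33/28 d=-121/168
  seg 2: a=5 b=-40/21 c=-22/7 d=22/21
S(9/4) = 279/256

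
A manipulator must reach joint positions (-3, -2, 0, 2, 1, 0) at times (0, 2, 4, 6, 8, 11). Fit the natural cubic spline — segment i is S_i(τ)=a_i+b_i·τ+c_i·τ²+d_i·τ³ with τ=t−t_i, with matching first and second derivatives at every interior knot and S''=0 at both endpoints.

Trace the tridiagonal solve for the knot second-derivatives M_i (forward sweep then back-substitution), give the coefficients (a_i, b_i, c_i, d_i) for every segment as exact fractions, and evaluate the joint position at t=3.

Δ: Δ0=1/2, Δ1=1, Δ2=1, Δ3=-1/2, Δ4=-1/3
row 1: diag=8, rhs=3; c'=1/4, d'=3/8
row 2: denom=8−2·1/4=15/2; d'=(0−2·3/8)/(15/2)=-1/10
row 3: denom=8−2·4/15=112/15; d'=(-9−2·-1/10)/(112/15)=-33/28
row 4: denom=10−2·15/56=265/28; d'=(1−2·-33/28)/(265/28)=94/265
back: M4=94/265
back: M3=-33/28−15/56·94/265=-135/106
back: M2=-1/10−4/15·-135/106=127/530
back: M1=3/8−1/4·127/530=167/530
M: M0=0, M1=167/530, M2=127/530, M3=-135/106, M4=94/265, M5=0
seg 0: a=-3, c=M0/2=0, d=(M1−M0)/(6·2)=167/6360, b=Δ0−h0·(2M0+M1)/6=314/795
seg 1: a=-2, c=M1/2=167/1060, d=(M2−M1)/(6·2)=-1/159, b=Δ1−h1·(2M1+M2)/6=1129/1590
seg 2: a=0, c=M2/2=127/1060, d=(M3−M2)/(6·2)=-401/3180, b=Δ2−h2·(2M2+M3)/6=2011/1590
seg 3: a=2, c=M3/2=-135/212, d=(M4−M3)/(6·2)=863/6360, b=Δ3−h3·(2M3+M4)/6=367/1590
seg 4: a=1, c=M4/2=47/265, d=(M5−M4)/(6·3)=-47/2385, b=Δ4−h4·(2M4+M5)/6=-547/795
t_q=3 → seg 1, τ=1; S=-2+1129/1590·τ+167/1060·τ²+-1/159·τ³=-1207/1060

  seg 0: a=-3 b=314/795 c=0 d=167/6360
  seg 1: a=-2 b=1129/1590 c=167/1060 d=-1/159
  seg 2: a=0 b=2011/1590 c=127/1060 d=-401/3180
  seg 3: a=2 b=367/1590 c=-135/212 d=863/6360
  seg 4: a=1 b=-547/795 c=47/265 d=-47/2385
S(3) = -1207/1060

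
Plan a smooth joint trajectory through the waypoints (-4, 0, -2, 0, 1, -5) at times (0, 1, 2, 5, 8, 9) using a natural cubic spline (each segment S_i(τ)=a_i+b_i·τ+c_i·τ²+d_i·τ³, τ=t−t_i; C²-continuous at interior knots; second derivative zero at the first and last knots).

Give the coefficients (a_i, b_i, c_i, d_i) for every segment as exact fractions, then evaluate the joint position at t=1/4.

  seg 0: a=-4 b=411/73 c=0 d=-119/73
  seg 1: a=0 b=54/73 c=-357/73 d=157/73
  seg 2: a=-2 b=-189/73 c=114/73 d=-313/1971
  seg 3: a=0 b=182/73 c=29/219 d=-560/1971
  seg 4: a=1 b=-320/73 c=-177/73 d=59/73
S(1/4) = -12231/4672

Δ: Δ0=4, Δ1=-2, Δ2=2/3, Δ3=1/3, Δ4=-6
row 1: diag=4, rhs=-36; c'=1/4, d'=-9
row 2: denom=8−1·1/4=31/4; d'=(16−1·-9)/(31/4)=100/31
row 3: denom=12−3·12/31=336/31; d'=(-2−3·100/31)/(336/31)=-181/168
row 4: denom=8−3·31/112=803/112; d'=(-38−3·-181/168)/(803/112)=-354/73
back: M4=-354/73
back: M3=-181/168−31/112·-354/73=58/219
back: M2=100/31−12/31·58/219=228/73
back: M1=-9−1/4·228/73=-714/73
M: M0=0, M1=-714/73, M2=228/73, M3=58/219, M4=-354/73, M5=0
seg 0: a=-4, c=M0/2=0, d=(M1−M0)/(6·1)=-119/73, b=Δ0−h0·(2M0+M1)/6=411/73
seg 1: a=0, c=M1/2=-357/73, d=(M2−M1)/(6·1)=157/73, b=Δ1−h1·(2M1+M2)/6=54/73
seg 2: a=-2, c=M2/2=114/73, d=(M3−M2)/(6·3)=-313/1971, b=Δ2−h2·(2M2+M3)/6=-189/73
seg 3: a=0, c=M3/2=29/219, d=(M4−M3)/(6·3)=-560/1971, b=Δ3−h3·(2M3+M4)/6=182/73
seg 4: a=1, c=M4/2=-177/73, d=(M5−M4)/(6·1)=59/73, b=Δ4−h4·(2M4+M5)/6=-320/73
t_q=1/4 → seg 0, τ=1/4; S=-4+411/73·τ+0·τ²+-119/73·τ³=-12231/4672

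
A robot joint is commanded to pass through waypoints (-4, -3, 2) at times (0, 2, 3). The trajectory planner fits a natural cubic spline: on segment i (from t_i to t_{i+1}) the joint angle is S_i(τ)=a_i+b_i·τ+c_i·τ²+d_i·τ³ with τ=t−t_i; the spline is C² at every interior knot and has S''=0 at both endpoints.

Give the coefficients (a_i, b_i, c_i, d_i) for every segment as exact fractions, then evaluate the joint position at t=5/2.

  seg 0: a=-4 b=-1 c=0 d=3/8
  seg 1: a=-3 b=7/2 c=9/4 d=-3/4
S(5/2) = -25/32

Δ: Δ0=1/2, Δ1=5
row 1: diag=6, rhs=27; c'=1/6, d'=9/2
back: M1=9/2
M: M0=0, M1=9/2, M2=0
seg 0: a=-4, c=M0/2=0, d=(M1−M0)/(6·2)=3/8, b=Δ0−h0·(2M0+M1)/6=-1
seg 1: a=-3, c=M1/2=9/4, d=(M2−M1)/(6·1)=-3/4, b=Δ1−h1·(2M1+M2)/6=7/2
t_q=5/2 → seg 1, τ=1/2; S=-3+7/2·τ+9/4·τ²+-3/4·τ³=-25/32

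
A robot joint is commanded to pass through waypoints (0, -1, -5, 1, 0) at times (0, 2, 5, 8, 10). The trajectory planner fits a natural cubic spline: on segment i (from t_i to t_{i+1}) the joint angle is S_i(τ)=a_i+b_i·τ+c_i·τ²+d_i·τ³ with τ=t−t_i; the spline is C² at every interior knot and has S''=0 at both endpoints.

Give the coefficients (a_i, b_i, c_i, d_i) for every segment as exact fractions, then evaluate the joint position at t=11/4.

Δ: Δ0=-1/2, Δ1=-4/3, Δ2=2, Δ3=-1/2
row 1: diag=10, rhs=-5; c'=3/10, d'=-1/2
row 2: denom=12−3·3/10=111/10; d'=(20−3·-1/2)/(111/10)=215/111
row 3: denom=10−3·10/37=340/37; d'=(-15−3·215/111)/(340/37)=-77/34
back: M3=-77/34
back: M2=215/111−10/37·-77/34=130/51
back: M1=-1/2−3/10·130/51=-43/34
M: M0=0, M1=-43/34, M2=130/51, M3=-77/34, M4=0
seg 0: a=0, c=M0/2=0, d=(M1−M0)/(6·2)=-43/408, b=Δ0−h0·(2M0+M1)/6=-4/51
seg 1: a=-1, c=M1/2=-43/68, d=(M2−M1)/(6·3)=389/1836, b=Δ1−h1·(2M1+M2)/6=-137/102
seg 2: a=-5, c=M2/2=65/51, d=(M3−M2)/(6·3)=-491/1836, b=Δ2−h2·(2M2+M3)/6=7/12
seg 3: a=1, c=M3/2=-77/68, d=(M4−M3)/(6·2)=77/408, b=Δ3−h3·(2M3+M4)/6=103/102
t_q=11/4 → seg 1, τ=3/4; S=-1+-137/102·τ+-43/68·τ²+389/1836·τ³=-9895/4352

  seg 0: a=0 b=-4/51 c=0 d=-43/408
  seg 1: a=-1 b=-137/102 c=-43/68 d=389/1836
  seg 2: a=-5 b=7/12 c=65/51 d=-491/1836
  seg 3: a=1 b=103/102 c=-77/68 d=77/408
S(11/4) = -9895/4352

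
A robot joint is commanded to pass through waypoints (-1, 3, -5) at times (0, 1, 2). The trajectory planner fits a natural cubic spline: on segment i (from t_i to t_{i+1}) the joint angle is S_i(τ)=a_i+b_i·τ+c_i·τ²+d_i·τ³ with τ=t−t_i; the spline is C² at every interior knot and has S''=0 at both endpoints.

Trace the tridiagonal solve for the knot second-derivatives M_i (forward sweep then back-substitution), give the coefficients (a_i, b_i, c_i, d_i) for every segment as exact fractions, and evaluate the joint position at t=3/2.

Δ: Δ0=4, Δ1=-8
row 1: diag=4, rhs=-72; c'=1/4, d'=-18
back: M1=-18
M: M0=0, M1=-18, M2=0
seg 0: a=-1, c=M0/2=0, d=(M1−M0)/(6·1)=-3, b=Δ0−h0·(2M0+M1)/6=7
seg 1: a=3, c=M1/2=-9, d=(M2−M1)/(6·1)=3, b=Δ1−h1·(2M1+M2)/6=-2
t_q=3/2 → seg 1, τ=1/2; S=3+-2·τ+-9·τ²+3·τ³=1/8

  seg 0: a=-1 b=7 c=0 d=-3
  seg 1: a=3 b=-2 c=-9 d=3
S(3/2) = 1/8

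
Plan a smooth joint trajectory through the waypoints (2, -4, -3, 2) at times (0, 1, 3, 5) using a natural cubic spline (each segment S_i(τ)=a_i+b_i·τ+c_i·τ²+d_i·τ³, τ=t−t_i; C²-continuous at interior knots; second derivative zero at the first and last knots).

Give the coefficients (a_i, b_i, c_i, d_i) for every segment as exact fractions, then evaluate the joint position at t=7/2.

  seg 0: a=2 b=-78/11 c=0 d=12/11
  seg 1: a=-4 b=-42/11 c=36/11 d=-49/88
  seg 2: a=-3 b=57/22 c=-3/44 d=1/88
S(7/2) = -1211/704

Δ: Δ0=-6, Δ1=1/2, Δ2=5/2
row 1: diag=6, rhs=39; c'=1/3, d'=13/2
row 2: denom=8−2·1/3=22/3; d'=(12−2·13/2)/(22/3)=-3/22
back: M2=-3/22
back: M1=13/2−1/3·-3/22=72/11
M: M0=0, M1=72/11, M2=-3/22, M3=0
seg 0: a=2, c=M0/2=0, d=(M1−M0)/(6·1)=12/11, b=Δ0−h0·(2M0+M1)/6=-78/11
seg 1: a=-4, c=M1/2=36/11, d=(M2−M1)/(6·2)=-49/88, b=Δ1−h1·(2M1+M2)/6=-42/11
seg 2: a=-3, c=M2/2=-3/44, d=(M3−M2)/(6·2)=1/88, b=Δ2−h2·(2M2+M3)/6=57/22
t_q=7/2 → seg 2, τ=1/2; S=-3+57/22·τ+-3/44·τ²+1/88·τ³=-1211/704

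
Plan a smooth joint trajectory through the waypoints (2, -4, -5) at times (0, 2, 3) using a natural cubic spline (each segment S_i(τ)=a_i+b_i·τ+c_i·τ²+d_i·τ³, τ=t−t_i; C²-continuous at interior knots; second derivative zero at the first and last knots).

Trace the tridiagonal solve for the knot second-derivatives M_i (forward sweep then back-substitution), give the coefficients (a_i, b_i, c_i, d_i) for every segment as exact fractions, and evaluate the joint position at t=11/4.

Δ: Δ0=-3, Δ1=-1
row 1: diag=6, rhs=12; c'=1/6, d'=2
back: M1=2
M: M0=0, M1=2, M2=0
seg 0: a=2, c=M0/2=0, d=(M1−M0)/(6·2)=1/6, b=Δ0−h0·(2M0+M1)/6=-11/3
seg 1: a=-4, c=M1/2=1, d=(M2−M1)/(6·1)=-1/3, b=Δ1−h1·(2M1+M2)/6=-5/3
t_q=11/4 → seg 1, τ=3/4; S=-4+-5/3·τ+1·τ²+-1/3·τ³=-309/64

  seg 0: a=2 b=-11/3 c=0 d=1/6
  seg 1: a=-4 b=-5/3 c=1 d=-1/3
S(11/4) = -309/64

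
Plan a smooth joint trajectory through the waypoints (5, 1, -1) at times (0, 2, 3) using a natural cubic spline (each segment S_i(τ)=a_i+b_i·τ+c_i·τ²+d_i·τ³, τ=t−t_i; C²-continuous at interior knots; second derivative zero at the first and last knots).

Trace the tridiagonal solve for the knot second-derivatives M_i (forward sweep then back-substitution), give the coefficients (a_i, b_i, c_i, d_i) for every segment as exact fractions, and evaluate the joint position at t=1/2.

Δ: Δ0=-2, Δ1=-2
row 1: diag=6, rhs=0; c'=1/6, d'=0
back: M1=0
M: M0=0, M1=0, M2=0
seg 0: a=5, c=M0/2=0, d=(M1−M0)/(6·2)=0, b=Δ0−h0·(2M0+M1)/6=-2
seg 1: a=1, c=M1/2=0, d=(M2−M1)/(6·1)=0, b=Δ1−h1·(2M1+M2)/6=-2
t_q=1/2 → seg 0, τ=1/2; S=5+-2·τ+0·τ²+0·τ³=4

  seg 0: a=5 b=-2 c=0 d=0
  seg 1: a=1 b=-2 c=0 d=0
S(1/2) = 4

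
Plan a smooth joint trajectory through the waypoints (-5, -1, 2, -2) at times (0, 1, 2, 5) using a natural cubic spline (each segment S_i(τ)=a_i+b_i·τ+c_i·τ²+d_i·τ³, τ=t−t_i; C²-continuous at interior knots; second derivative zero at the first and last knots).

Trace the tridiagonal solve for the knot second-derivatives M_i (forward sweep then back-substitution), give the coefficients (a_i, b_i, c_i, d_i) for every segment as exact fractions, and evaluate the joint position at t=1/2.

Δ: Δ0=4, Δ1=3, Δ2=-4/3
row 1: diag=4, rhs=-6; c'=1/4, d'=-3/2
row 2: denom=8−1·1/4=31/4; d'=(-26−1·-3/2)/(31/4)=-98/31
back: M2=-98/31
back: M1=-3/2−1/4·-98/31=-22/31
M: M0=0, M1=-22/31, M2=-98/31, M3=0
seg 0: a=-5, c=M0/2=0, d=(M1−M0)/(6·1)=-11/93, b=Δ0−h0·(2M0+M1)/6=383/93
seg 1: a=-1, c=M1/2=-11/31, d=(M2−M1)/(6·1)=-38/93, b=Δ1−h1·(2M1+M2)/6=350/93
seg 2: a=2, c=M2/2=-49/31, d=(M3−M2)/(6·3)=49/279, b=Δ2−h2·(2M2+M3)/6=170/93
t_q=1/2 → seg 0, τ=1/2; S=-5+383/93·τ+0·τ²+-11/93·τ³=-733/248

  seg 0: a=-5 b=383/93 c=0 d=-11/93
  seg 1: a=-1 b=350/93 c=-11/31 d=-38/93
  seg 2: a=2 b=170/93 c=-49/31 d=49/279
S(1/2) = -733/248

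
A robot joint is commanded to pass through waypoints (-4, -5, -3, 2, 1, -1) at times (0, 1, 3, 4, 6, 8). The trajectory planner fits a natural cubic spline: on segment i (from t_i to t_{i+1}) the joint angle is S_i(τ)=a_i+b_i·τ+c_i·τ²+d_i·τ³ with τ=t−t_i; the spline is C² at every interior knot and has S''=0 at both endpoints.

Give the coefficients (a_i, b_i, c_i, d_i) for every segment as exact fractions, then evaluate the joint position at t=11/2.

Δ: Δ0=-1, Δ1=1, Δ2=5, Δ3=-1/2, Δ4=-1
row 1: diag=6, rhs=12; c'=1/3, d'=2
row 2: denom=6−2·1/3=16/3; d'=(24−2·2)/(16/3)=15/4
row 3: denom=6−1·3/16=93/16; d'=(-33−1·15/4)/(93/16)=-196/31
row 4: denom=8−2·32/93=680/93; d'=(-3−2·-196/31)/(680/93)=897/680
back: M4=897/680
back: M3=-196/31−32/93·897/680=-576/85
back: M2=15/4−3/16·-576/85=1707/340
back: M1=2−1/3·1707/340=111/340
M: M0=0, M1=111/340, M2=1707/340, M3=-576/85, M4=897/680, M5=0
seg 0: a=-4, c=M0/2=0, d=(M1−M0)/(6·1)=37/680, b=Δ0−h0·(2M0+M1)/6=-717/680
seg 1: a=-5, c=M1/2=111/680, d=(M2−M1)/(6·2)=133/340, b=Δ1−h1·(2M1+M2)/6=-303/340
seg 2: a=-3, c=M2/2=1707/680, d=(M3−M2)/(6·1)=-1337/680, b=Δ2−h2·(2M2+M3)/6=303/68
seg 3: a=2, c=M3/2=-288/85, d=(M4−M3)/(6·2)=367/544, b=Δ3−h3·(2M3+M4)/6=2433/680
seg 4: a=1, c=M4/2=897/1360, d=(M5−M4)/(6·2)=-299/2720, b=Δ4−h4·(2M4+M5)/6=-639/340
t_q=11/2 → seg 3, τ=3/2; S=2+2433/680·τ+-288/85·τ²+367/544·τ³=43961/21760

  seg 0: a=-4 b=-717/680 c=0 d=37/680
  seg 1: a=-5 b=-303/340 c=111/680 d=133/340
  seg 2: a=-3 b=303/68 c=1707/680 d=-1337/680
  seg 3: a=2 b=2433/680 c=-288/85 d=367/544
  seg 4: a=1 b=-639/340 c=897/1360 d=-299/2720
S(11/2) = 43961/21760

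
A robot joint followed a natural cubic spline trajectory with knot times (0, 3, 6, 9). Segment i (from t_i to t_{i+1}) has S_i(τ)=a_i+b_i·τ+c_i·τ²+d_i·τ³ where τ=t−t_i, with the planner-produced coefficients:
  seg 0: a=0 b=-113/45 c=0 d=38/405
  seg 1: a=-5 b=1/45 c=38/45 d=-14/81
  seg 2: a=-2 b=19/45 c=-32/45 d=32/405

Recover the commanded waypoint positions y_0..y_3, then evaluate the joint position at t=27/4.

y_0 = S_0(0) = a_0 = 0
y_1 = S_1(0) = a_1 = -5
y_2 = S_2(0) = a_2 = -2
y_3 = S_2(3) = -5
t_q=27/4 is in segment 2 (τ=3/4); S_2(τ)=-41/20

y_0=0 y_1=-5 y_2=-2 y_3=-5
S(27/4) = -41/20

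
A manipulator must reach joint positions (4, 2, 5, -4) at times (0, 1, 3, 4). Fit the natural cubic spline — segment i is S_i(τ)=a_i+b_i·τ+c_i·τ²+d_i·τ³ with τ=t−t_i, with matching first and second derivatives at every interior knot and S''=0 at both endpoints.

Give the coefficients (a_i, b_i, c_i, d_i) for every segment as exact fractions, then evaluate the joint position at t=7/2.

  seg 0: a=4 b=-53/16 c=0 d=21/16
  seg 1: a=2 b=5/8 c=63/16 d=-7/4
  seg 2: a=5 b=-37/8 c=-105/16 d=35/16
S(7/2) = 169/128

Δ: Δ0=-2, Δ1=3/2, Δ2=-9
row 1: diag=6, rhs=21; c'=1/3, d'=7/2
row 2: denom=6−2·1/3=16/3; d'=(-63−2·7/2)/(16/3)=-105/8
back: M2=-105/8
back: M1=7/2−1/3·-105/8=63/8
M: M0=0, M1=63/8, M2=-105/8, M3=0
seg 0: a=4, c=M0/2=0, d=(M1−M0)/(6·1)=21/16, b=Δ0−h0·(2M0+M1)/6=-53/16
seg 1: a=2, c=M1/2=63/16, d=(M2−M1)/(6·2)=-7/4, b=Δ1−h1·(2M1+M2)/6=5/8
seg 2: a=5, c=M2/2=-105/16, d=(M3−M2)/(6·1)=35/16, b=Δ2−h2·(2M2+M3)/6=-37/8
t_q=7/2 → seg 2, τ=1/2; S=5+-37/8·τ+-105/16·τ²+35/16·τ³=169/128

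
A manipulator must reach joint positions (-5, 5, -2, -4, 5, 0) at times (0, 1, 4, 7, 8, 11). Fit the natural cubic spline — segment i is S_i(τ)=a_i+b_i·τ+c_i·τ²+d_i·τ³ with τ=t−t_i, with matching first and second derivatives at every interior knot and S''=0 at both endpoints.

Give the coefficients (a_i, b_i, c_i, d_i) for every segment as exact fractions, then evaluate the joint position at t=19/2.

  seg 0: a=-5 b=19003/1635 c=0 d=-2653/1635
  seg 1: a=5 b=11044/1635 c=-2653/545 d=334/545
  seg 2: a=-2 b=-9656/1635 c=353/545 d=5389/14715
  seg 3: a=-4 b=2573/327 c=6448/1635 d=-4598/1635
  seg 4: a=5 b=3989/545 c=-7346/1635 d=7346/14715
S(19/2) = 16469/2180

Δ: Δ0=10, Δ1=-7/3, Δ2=-2/3, Δ3=9, Δ4=-5/3
row 1: diag=8, rhs=-74; c'=3/8, d'=-37/4
row 2: denom=12−3·3/8=87/8; d'=(10−3·-37/4)/(87/8)=302/87
row 3: denom=8−3·8/29=208/29; d'=(58−3·302/87)/(208/29)=345/52
row 4: denom=8−1·29/208=1635/208; d'=(-64−1·345/52)/(1635/208)=-14692/1635
back: M4=-14692/1635
back: M3=345/52−29/208·-14692/1635=12896/1635
back: M2=302/87−8/29·12896/1635=706/545
back: M1=-37/4−3/8·706/545=-5306/545
M: M0=0, M1=-5306/545, M2=706/545, M3=12896/1635, M4=-14692/1635, M5=0
seg 0: a=-5, c=M0/2=0, d=(M1−M0)/(6·1)=-2653/1635, b=Δ0−h0·(2M0+M1)/6=19003/1635
seg 1: a=5, c=M1/2=-2653/545, d=(M2−M1)/(6·3)=334/545, b=Δ1−h1·(2M1+M2)/6=11044/1635
seg 2: a=-2, c=M2/2=353/545, d=(M3−M2)/(6·3)=5389/14715, b=Δ2−h2·(2M2+M3)/6=-9656/1635
seg 3: a=-4, c=M3/2=6448/1635, d=(M4−M3)/(6·1)=-4598/1635, b=Δ3−h3·(2M3+M4)/6=2573/327
seg 4: a=5, c=M4/2=-7346/1635, d=(M5−M4)/(6·3)=7346/14715, b=Δ4−h4·(2M4+M5)/6=3989/545
t_q=19/2 → seg 4, τ=3/2; S=5+3989/545·τ+-7346/1635·τ²+7346/14715·τ³=16469/2180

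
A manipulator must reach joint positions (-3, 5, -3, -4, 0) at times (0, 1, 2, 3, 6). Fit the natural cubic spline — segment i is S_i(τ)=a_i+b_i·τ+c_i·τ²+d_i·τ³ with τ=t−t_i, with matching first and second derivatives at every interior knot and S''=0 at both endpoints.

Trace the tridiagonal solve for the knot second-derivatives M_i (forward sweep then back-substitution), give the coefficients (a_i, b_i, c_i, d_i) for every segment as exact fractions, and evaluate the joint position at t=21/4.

Δ: Δ0=8, Δ1=-8, Δ2=-1, Δ3=4/3
row 1: diag=4, rhs=-96; c'=1/4, d'=-24
row 2: denom=4−1·1/4=15/4; d'=(42−1·-24)/(15/4)=88/5
row 3: denom=8−1·4/15=116/15; d'=(14−1·88/5)/(116/15)=-27/58
back: M3=-27/58
back: M2=88/5−4/15·-27/58=514/29
back: M1=-24−1/4·514/29=-1649/58
M: M0=0, M1=-1649/58, M2=514/29, M3=-27/58, M4=0
seg 0: a=-3, c=M0/2=0, d=(M1−M0)/(6·1)=-1649/348, b=Δ0−h0·(2M0+M1)/6=4433/348
seg 1: a=5, c=M1/2=-1649/116, d=(M2−M1)/(6·1)=2677/348, b=Δ1−h1·(2M1+M2)/6=-257/174
seg 2: a=-3, c=M2/2=257/29, d=(M3−M2)/(6·1)=-1055/348, b=Δ2−h2·(2M2+M3)/6=-2377/348
seg 3: a=-4, c=M3/2=-27/116, d=(M4−M3)/(6·3)=3/116, b=Δ3−h3·(2M3+M4)/6=313/174
t_q=21/4 → seg 3, τ=9/4; S=-4+313/174·τ+-27/116·τ²+3/116·τ³=-6209/7424

  seg 0: a=-3 b=4433/348 c=0 d=-1649/348
  seg 1: a=5 b=-257/174 c=-1649/116 d=2677/348
  seg 2: a=-3 b=-2377/348 c=257/29 d=-1055/348
  seg 3: a=-4 b=313/174 c=-27/116 d=3/116
S(21/4) = -6209/7424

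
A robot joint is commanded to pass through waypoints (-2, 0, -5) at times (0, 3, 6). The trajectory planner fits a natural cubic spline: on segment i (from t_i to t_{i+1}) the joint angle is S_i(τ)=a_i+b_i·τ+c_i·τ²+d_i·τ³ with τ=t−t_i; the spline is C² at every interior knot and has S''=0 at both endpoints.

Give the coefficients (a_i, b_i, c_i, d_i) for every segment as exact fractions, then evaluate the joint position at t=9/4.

Δ: Δ0=2/3, Δ1=-5/3
row 1: diag=12, rhs=-14; c'=1/4, d'=-7/6
back: M1=-7/6
M: M0=0, M1=-7/6, M2=0
seg 0: a=-2, c=M0/2=0, d=(M1−M0)/(6·3)=-7/108, b=Δ0−h0·(2M0+M1)/6=5/4
seg 1: a=0, c=M1/2=-7/12, d=(M2−M1)/(6·3)=7/108, b=Δ1−h1·(2M1+M2)/6=-1/2
t_q=9/4 → seg 0, τ=9/4; S=-2+5/4·τ+0·τ²+-7/108·τ³=19/256

  seg 0: a=-2 b=5/4 c=0 d=-7/108
  seg 1: a=0 b=-1/2 c=-7/12 d=7/108
S(9/4) = 19/256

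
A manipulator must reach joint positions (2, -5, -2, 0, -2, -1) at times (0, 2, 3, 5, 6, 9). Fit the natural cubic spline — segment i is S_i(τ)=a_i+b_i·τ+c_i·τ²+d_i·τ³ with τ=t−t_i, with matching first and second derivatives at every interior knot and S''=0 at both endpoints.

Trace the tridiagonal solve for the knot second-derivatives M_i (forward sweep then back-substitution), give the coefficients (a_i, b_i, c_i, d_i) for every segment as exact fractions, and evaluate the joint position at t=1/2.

Δ: Δ0=-7/2, Δ1=3, Δ2=1, Δ3=-2, Δ4=1/3
row 1: diag=6, rhs=39; c'=1/6, d'=13/2
row 2: denom=6−1·1/6=35/6; d'=(-12−1·13/2)/(35/6)=-111/35
row 3: denom=6−2·12/35=186/35; d'=(-18−2·-111/35)/(186/35)=-68/31
row 4: denom=8−1·35/186=1453/186; d'=(14−1·-68/31)/(1453/186)=3012/1453
back: M4=3012/1453
back: M3=-68/31−35/186·3012/1453=-3754/1453
back: M2=-111/35−12/35·-3754/1453=-3321/1453
back: M1=13/2−1/6·-3321/1453=9998/1453
M: M0=0, M1=9998/1453, M2=-3321/1453, M3=-3754/1453, M4=3012/1453, M5=0
seg 0: a=2, c=M0/2=0, d=(M1−M0)/(6·2)=4999/8718, b=Δ0−h0·(2M0+M1)/6=-50509/8718
seg 1: a=-5, c=M1/2=4999/1453, d=(M2−M1)/(6·1)=-13319/8718, b=Δ1−h1·(2M1+M2)/6=9479/8718
seg 2: a=-2, c=M2/2=-3321/2906, d=(M3−M2)/(6·2)=-433/17436, b=Δ2−h2·(2M2+M3)/6=14755/4359
seg 3: a=0, c=M3/2=-1877/1453, d=(M4−M3)/(6·1)=3383/4359, b=Δ3−h3·(2M3+M4)/6=-6470/4359
seg 4: a=-2, c=M4/2=1506/1453, d=(M5−M4)/(6·3)=-502/4359, b=Δ4−h4·(2M4+M5)/6=-7583/4359
t_q=1/2 → seg 0, τ=1/2; S=2+-50509/8718·τ+0·τ²+4999/8718·τ³=-19183/23248

  seg 0: a=2 b=-50509/8718 c=0 d=4999/8718
  seg 1: a=-5 b=9479/8718 c=4999/1453 d=-13319/8718
  seg 2: a=-2 b=14755/4359 c=-3321/2906 d=-433/17436
  seg 3: a=0 b=-6470/4359 c=-1877/1453 d=3383/4359
  seg 4: a=-2 b=-7583/4359 c=1506/1453 d=-502/4359
S(1/2) = -19183/23248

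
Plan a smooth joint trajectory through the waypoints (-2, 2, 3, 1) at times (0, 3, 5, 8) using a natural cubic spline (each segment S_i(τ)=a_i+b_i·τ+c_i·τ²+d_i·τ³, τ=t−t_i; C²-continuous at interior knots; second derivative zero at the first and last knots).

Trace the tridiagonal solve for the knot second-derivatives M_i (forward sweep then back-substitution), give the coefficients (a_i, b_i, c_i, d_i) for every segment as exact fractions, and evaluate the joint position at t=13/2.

  seg 0: a=-2 b=73/48 c=0 d=-1/48
  seg 1: a=2 b=23/24 c=-3/16 d=-1/48
  seg 2: a=3 b=-1/24 c=-5/16 d=5/144
S(13/2) = 301/128

Δ: Δ0=4/3, Δ1=1/2, Δ2=-2/3
row 1: diag=10, rhs=-5; c'=1/5, d'=-1/2
row 2: denom=10−2·1/5=48/5; d'=(-7−2·-1/2)/(48/5)=-5/8
back: M2=-5/8
back: M1=-1/2−1/5·-5/8=-3/8
M: M0=0, M1=-3/8, M2=-5/8, M3=0
seg 0: a=-2, c=M0/2=0, d=(M1−M0)/(6·3)=-1/48, b=Δ0−h0·(2M0+M1)/6=73/48
seg 1: a=2, c=M1/2=-3/16, d=(M2−M1)/(6·2)=-1/48, b=Δ1−h1·(2M1+M2)/6=23/24
seg 2: a=3, c=M2/2=-5/16, d=(M3−M2)/(6·3)=5/144, b=Δ2−h2·(2M2+M3)/6=-1/24
t_q=13/2 → seg 2, τ=3/2; S=3+-1/24·τ+-5/16·τ²+5/144·τ³=301/128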